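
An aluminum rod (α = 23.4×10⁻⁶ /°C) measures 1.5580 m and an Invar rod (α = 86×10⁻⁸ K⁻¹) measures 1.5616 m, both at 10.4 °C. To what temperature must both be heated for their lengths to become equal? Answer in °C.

Equal length when α₁L₁ΔT − α₂L₂ΔT = L₂ − L₁ = 3.60×10⁻³ m
α₁L₁ = 3.64572×10⁻⁵, α₂L₂ = 1.342976×10⁻⁶ → Δ(αL) = 3.5114224×10⁻⁵ m/K
ΔT = 3.60×10⁻³ / 3.5114224×10⁻⁵ = 102.523 K, so T = 10.4 + 102.523 = 112.923 °C

T = 112.9 °C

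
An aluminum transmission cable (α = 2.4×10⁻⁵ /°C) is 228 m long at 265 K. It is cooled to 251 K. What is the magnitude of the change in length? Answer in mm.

ΔL = 76.6 mm

|ΔT| = |251 − 265| = 14 K
ΔL = αL₀ΔT = (2.4×10⁻⁵)(228)(14) = 7.66×10⁻² m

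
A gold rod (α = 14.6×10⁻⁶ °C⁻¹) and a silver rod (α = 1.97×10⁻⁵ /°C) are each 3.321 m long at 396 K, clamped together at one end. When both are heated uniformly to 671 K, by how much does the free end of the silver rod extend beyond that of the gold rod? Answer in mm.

ΔT = 275 K
gold: ΔL = 14.6×10⁻⁶ × 3.321 m × 275 = 1.3334×10⁻² m = 13.334 mm
silver: ΔL = 1.97×10⁻⁵ × 3.321 m × 275 = 1.7992×10⁻² m = 17.992 mm
difference = 17.992 − 13.334 = 4.658 mm

4.66 mm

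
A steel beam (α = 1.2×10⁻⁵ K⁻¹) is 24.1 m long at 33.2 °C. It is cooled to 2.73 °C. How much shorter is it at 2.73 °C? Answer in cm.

|ΔT| = |2.73 − 33.2| = 30.47 K
ΔL = αL₀ΔT = (1.2×10⁻⁵)(24.1)(30.47) = 8.81×10⁻³ m

ΔL = 0.881 cm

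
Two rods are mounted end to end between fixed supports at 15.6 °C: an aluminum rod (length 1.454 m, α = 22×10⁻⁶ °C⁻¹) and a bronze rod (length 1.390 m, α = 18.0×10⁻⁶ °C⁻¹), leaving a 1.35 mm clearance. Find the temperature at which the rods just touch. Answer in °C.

T = 39.3 °C

Gap closes when ΔL₁ + ΔL₂ = 1.35 mm = 1.35×10⁻³ m
(α₁L₁ + α₂L₂)ΔT = g
α₁L₁ + α₂L₂ = 22×10⁻⁶×1.454 + 18.0×10⁻⁶×1.390 = 5.7008×10⁻⁵ m/K
ΔT = 1.35×10⁻³ / 5.7008×10⁻⁵ = 23.681 K
T = 15.6 + 23.681 = 39.281 °C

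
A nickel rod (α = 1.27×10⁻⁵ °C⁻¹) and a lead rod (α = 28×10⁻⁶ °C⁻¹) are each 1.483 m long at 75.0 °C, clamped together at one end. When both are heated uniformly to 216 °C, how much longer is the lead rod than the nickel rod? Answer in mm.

ΔT = 141.0 K
nickel: ΔL = 1.27×10⁻⁵ × 1.483 m × 141.0 = 2.6556×10⁻³ m = 2.6556 mm
lead: ΔL = 28×10⁻⁶ × 1.483 m × 141.0 = 5.8549×10⁻³ m = 5.8549 mm
difference = 5.8549 − 2.6556 = 3.1993 mm

3.20 mm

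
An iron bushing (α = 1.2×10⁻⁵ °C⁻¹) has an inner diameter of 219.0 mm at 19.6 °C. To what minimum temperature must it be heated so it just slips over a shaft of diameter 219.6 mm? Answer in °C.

Required Δd = 219.6 − 219.0 = 0.6 mm
Δd = αd₀ΔT ⇒ ΔT = Δd/(αd₀) = 0.6 / (1.2×10⁻⁵ × 219.0) = 228.31 K
T_min = 19.6 + 228.31 = 247.91 °C

T = 248 °C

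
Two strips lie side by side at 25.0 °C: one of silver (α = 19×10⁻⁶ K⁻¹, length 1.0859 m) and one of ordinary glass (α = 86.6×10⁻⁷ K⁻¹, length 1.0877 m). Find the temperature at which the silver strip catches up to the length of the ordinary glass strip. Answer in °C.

T = 185.5 °C

L₁(1 + α₁ΔT) = L₂(1 + α₂ΔT) ⇒ ΔT = (L₂ − L₁)/(α₁L₁ − α₂L₂)
L₂ − L₁ = 1.0877 − 1.0859 = 1.80×10⁻³ m
α₁L₁ − α₂L₂ = 19×10⁻⁶×1.0859 − 86.6×10⁻⁷×1.0877 = 1.1212618×10⁻⁵ m/K
ΔT = 1.80×10⁻³ / 1.1212618×10⁻⁵ = 160.533 K
T = 25.0 + 160.533 = 185.533 °C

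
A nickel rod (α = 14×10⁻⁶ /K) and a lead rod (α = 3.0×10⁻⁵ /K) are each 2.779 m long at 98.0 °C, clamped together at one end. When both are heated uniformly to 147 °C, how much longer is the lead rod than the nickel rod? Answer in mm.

2.18 mm

ΔT = 49.0 K
nickel: ΔL = 14×10⁻⁶ × 2.779 m × 49.0 = 1.9064×10⁻³ m = 1.9064 mm
lead: ΔL = 3.0×10⁻⁵ × 2.779 m × 49.0 = 4.0851×10⁻³ m = 4.0851 mm
difference = 4.0851 − 1.9064 = 2.1787 mm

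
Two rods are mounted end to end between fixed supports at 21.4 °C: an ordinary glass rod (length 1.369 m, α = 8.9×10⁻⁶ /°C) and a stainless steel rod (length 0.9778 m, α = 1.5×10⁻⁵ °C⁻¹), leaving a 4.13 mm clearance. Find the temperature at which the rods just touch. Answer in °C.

α₁L₁ = 1.21841×10⁻⁵ m/K, α₂L₂ = 1.4667×10⁻⁵ m/K → total 2.68511×10⁻⁵ m/K
ΔT = g/(α₁L₁+α₂L₂) = 4.13×10⁻³ / 2.68511×10⁻⁵ = 153.81 K
T = 21.4 + 153.81 = 175.21 °C

T = 175 °C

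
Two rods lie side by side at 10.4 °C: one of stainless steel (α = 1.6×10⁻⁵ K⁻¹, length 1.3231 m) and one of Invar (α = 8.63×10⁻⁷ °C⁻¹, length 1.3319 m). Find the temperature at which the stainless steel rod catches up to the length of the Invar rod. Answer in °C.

Equal length when α₁L₁ΔT − α₂L₂ΔT = L₂ − L₁ = 8.80×10⁻³ m
α₁L₁ = 2.11696×10⁻⁵, α₂L₂ = 1.1494297×10⁻⁶ → Δ(αL) = 2.00201703×10⁻⁵ m/K
ΔT = 8.80×10⁻³ / 2.00201703×10⁻⁵ = 439.557 K, so T = 10.4 + 439.557 = 449.957 °C

T = 450.0 °C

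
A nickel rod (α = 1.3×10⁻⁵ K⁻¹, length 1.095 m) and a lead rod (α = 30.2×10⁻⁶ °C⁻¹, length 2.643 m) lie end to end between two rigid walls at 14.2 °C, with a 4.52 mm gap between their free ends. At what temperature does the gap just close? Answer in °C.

T = 62.3 °C

α₁L₁ = 1.4235×10⁻⁵ m/K, α₂L₂ = 7.98186×10⁻⁵ m/K → total 9.40536×10⁻⁵ m/K
ΔT = g/(α₁L₁+α₂L₂) = 4.52×10⁻³ / 9.40536×10⁻⁵ = 48.058 K
T = 14.2 + 48.058 = 62.258 °C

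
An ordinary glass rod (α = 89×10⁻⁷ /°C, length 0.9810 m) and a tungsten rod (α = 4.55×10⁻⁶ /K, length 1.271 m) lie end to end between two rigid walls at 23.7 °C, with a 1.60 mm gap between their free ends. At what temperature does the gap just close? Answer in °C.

α₁L₁ = 8.7309×10⁻⁶ m/K, α₂L₂ = 5.78305×10⁻⁶ m/K → total 1.451395×10⁻⁵ m/K
ΔT = g/(α₁L₁+α₂L₂) = 1.60×10⁻³ / 1.451395×10⁻⁵ = 110.24 K
T = 23.7 + 110.24 = 133.94 °C

T = 134 °C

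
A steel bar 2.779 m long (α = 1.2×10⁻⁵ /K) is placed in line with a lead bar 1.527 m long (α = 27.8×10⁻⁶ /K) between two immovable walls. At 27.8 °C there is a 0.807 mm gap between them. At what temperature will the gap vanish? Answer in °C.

T = 38.4 °C

Gap closes when ΔL₁ + ΔL₂ = 0.807 mm = 8.07×10⁻⁴ m
(α₁L₁ + α₂L₂)ΔT = g
α₁L₁ + α₂L₂ = 1.2×10⁻⁵×2.779 + 27.8×10⁻⁶×1.527 = 7.57986×10⁻⁵ m/K
ΔT = 8.07×10⁻⁴ / 7.57986×10⁻⁵ = 10.647 K
T = 27.8 + 10.647 = 38.447 °C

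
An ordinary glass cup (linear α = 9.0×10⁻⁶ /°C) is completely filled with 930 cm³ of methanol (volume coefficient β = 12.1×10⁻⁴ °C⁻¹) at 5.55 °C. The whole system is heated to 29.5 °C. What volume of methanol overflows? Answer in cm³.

The cup also expands: β_container ≈ 3α = 2.7×10⁻⁵ /K
Net overflow = V₀(β_liq − 3α_cont)ΔT
β − 3α = 1.21×10⁻³ − 2.7×10⁻⁵ = 1.183×10⁻³ /K; ΔT = 23.95 K
ΔV = 930 × 1.183×10⁻³ × 23.95 = 26.3 cm³

26.3 cm³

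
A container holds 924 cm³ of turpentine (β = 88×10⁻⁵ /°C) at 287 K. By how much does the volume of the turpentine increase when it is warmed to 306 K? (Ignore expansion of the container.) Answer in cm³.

|ΔT| = |306 − 287| = 19 K
ΔV = βV₀ΔT = (88×10⁻⁵)(924)(19) = 15.4 cm³

ΔV = 15.4 cm³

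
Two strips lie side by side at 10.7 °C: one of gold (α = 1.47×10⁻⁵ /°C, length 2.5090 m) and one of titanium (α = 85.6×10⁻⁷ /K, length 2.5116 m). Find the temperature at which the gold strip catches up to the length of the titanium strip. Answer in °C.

T = 179.7 °C

Equal length when α₁L₁ΔT − α₂L₂ΔT = L₂ − L₁ = 2.60×10⁻³ m
α₁L₁ = 3.68823×10⁻⁵, α₂L₂ = 2.1499296×10⁻⁵ → Δ(αL) = 1.5383004×10⁻⁵ m/K
ΔT = 2.60×10⁻³ / 1.5383004×10⁻⁵ = 169.018 K, so T = 10.7 + 169.018 = 179.718 °C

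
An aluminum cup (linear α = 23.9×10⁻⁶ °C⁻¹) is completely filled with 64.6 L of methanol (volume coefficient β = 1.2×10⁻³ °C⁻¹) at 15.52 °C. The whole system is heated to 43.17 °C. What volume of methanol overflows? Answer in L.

The cup also expands: β_container ≈ 3α = 7.17×10⁻⁵ /K
Net overflow = V₀(β_liq − 3α_cont)ΔT
β − 3α = 1.20×10⁻³ − 7.17×10⁻⁵ = 1.1283×10⁻³ /K; ΔT = 27.65 K
ΔV = 64.6 × 1.1283×10⁻³ × 27.65 = 2.02 L

2.02 L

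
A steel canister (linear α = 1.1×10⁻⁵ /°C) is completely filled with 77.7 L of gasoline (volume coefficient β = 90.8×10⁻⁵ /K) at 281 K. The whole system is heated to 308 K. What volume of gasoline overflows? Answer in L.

The canister also expands: β_container ≈ 3α = 3.3×10⁻⁵ /K
Net overflow = V₀(β_liq − 3α_cont)ΔT
β − 3α = 9.08×10⁻⁴ − 3.3×10⁻⁵ = 8.75×10⁻⁴ /K; ΔT = 27 K
ΔV = 77.7 × 8.75×10⁻⁴ × 27 = 1.84 L

1.84 L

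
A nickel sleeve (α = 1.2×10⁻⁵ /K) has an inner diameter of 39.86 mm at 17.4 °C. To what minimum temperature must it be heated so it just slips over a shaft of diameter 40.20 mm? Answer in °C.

T = 728 °C

Required Δd = 40.20 − 39.86 = 0.34 mm
Δd = αd₀ΔT ⇒ ΔT = Δd/(αd₀) = 0.34 / (1.2×10⁻⁵ × 39.86) = 710.82 K
T_min = 17.4 + 710.82 = 728.22 °C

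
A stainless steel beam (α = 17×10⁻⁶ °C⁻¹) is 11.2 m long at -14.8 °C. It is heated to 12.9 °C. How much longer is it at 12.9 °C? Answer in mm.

|ΔT| = |12.9 − (-14.8)| = 27.7 K
ΔL = αL₀ΔT = (17×10⁻⁶)(11.2)(27.7) = 5.27×10⁻³ m

ΔL = 5.27 mm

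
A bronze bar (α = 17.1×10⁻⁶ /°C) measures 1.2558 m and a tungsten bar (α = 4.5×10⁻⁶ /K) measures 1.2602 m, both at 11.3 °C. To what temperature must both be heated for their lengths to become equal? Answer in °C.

T = 289.7 °C

L₁(1 + α₁ΔT) = L₂(1 + α₂ΔT) ⇒ ΔT = (L₂ − L₁)/(α₁L₁ − α₂L₂)
L₂ − L₁ = 1.2602 − 1.2558 = 4.40×10⁻³ m
α₁L₁ − α₂L₂ = 17.1×10⁻⁶×1.2558 − 4.5×10⁻⁶×1.2602 = 1.580328×10⁻⁵ m/K
ΔT = 4.40×10⁻³ / 1.580328×10⁻⁵ = 278.423 K
T = 11.3 + 278.423 = 289.723 °C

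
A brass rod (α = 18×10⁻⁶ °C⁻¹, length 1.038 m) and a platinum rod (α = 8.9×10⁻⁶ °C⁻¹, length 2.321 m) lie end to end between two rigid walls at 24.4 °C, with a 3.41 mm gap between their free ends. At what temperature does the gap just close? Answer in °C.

T = 111 °C

α₁L₁ = 1.8684×10⁻⁵ m/K, α₂L₂ = 2.06569×10⁻⁵ m/K → total 3.93409×10⁻⁵ m/K
ΔT = g/(α₁L₁+α₂L₂) = 3.41×10⁻³ / 3.93409×10⁻⁵ = 86.68 K
T = 24.4 + 86.68 = 111.08 °C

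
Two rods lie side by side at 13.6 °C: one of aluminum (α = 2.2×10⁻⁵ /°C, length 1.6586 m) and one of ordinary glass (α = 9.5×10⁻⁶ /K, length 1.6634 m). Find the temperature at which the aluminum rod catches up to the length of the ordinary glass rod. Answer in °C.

T = 245.6 °C

Equal length when α₁L₁ΔT − α₂L₂ΔT = L₂ − L₁ = 4.80×10⁻³ m
α₁L₁ = 3.64892×10⁻⁵, α₂L₂ = 1.58023×10⁻⁵ → Δ(αL) = 2.06869×10⁻⁵ m/K
ΔT = 4.80×10⁻³ / 2.06869×10⁻⁵ = 232.031 K, so T = 13.6 + 232.031 = 245.631 °C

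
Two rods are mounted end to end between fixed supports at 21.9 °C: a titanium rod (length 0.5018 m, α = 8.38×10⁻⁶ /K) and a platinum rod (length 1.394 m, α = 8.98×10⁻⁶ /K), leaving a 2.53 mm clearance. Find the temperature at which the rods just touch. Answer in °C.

Gap closes when ΔL₁ + ΔL₂ = 2.53 mm = 2.53×10⁻³ m
(α₁L₁ + α₂L₂)ΔT = g
α₁L₁ + α₂L₂ = 8.38×10⁻⁶×0.5018 + 8.98×10⁻⁶×1.394 = 1.6723204×10⁻⁵ m/K
ΔT = 2.53×10⁻³ / 1.6723204×10⁻⁵ = 151.29 K
T = 21.9 + 151.29 = 173.19 °C

T = 173 °C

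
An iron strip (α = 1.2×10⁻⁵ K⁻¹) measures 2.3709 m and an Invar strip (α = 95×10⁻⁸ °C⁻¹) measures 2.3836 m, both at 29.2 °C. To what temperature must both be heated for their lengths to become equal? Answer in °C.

Equal length when α₁L₁ΔT − α₂L₂ΔT = L₂ − L₁ = 1.27×10⁻² m
α₁L₁ = 2.84508×10⁻⁵, α₂L₂ = 2.26442×10⁻⁶ → Δ(αL) = 2.618638×10⁻⁵ m/K
ΔT = 1.27×10⁻² / 2.618638×10⁻⁵ = 484.985 K, so T = 29.2 + 484.985 = 514.185 °C

T = 514.2 °C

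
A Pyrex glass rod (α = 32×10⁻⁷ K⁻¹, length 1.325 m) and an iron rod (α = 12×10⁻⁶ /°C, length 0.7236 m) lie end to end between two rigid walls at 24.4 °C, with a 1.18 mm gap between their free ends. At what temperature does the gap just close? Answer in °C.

Gap closes when ΔL₁ + ΔL₂ = 1.18 mm = 1.18×10⁻³ m
(α₁L₁ + α₂L₂)ΔT = g
α₁L₁ + α₂L₂ = 32×10⁻⁷×1.325 + 12×10⁻⁶×0.7236 = 1.29232×10⁻⁵ m/K
ΔT = 1.18×10⁻³ / 1.29232×10⁻⁵ = 91.31 K
T = 24.4 + 91.31 = 115.71 °C

T = 116 °C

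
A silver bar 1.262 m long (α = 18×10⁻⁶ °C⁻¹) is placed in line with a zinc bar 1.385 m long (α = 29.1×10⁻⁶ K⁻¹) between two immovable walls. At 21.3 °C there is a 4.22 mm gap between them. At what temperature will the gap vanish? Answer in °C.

T = 88.3 °C

Gap closes when ΔL₁ + ΔL₂ = 4.22 mm = 4.22×10⁻³ m
(α₁L₁ + α₂L₂)ΔT = g
α₁L₁ + α₂L₂ = 18×10⁻⁶×1.262 + 29.1×10⁻⁶×1.385 = 6.30195×10⁻⁵ m/K
ΔT = 4.22×10⁻³ / 6.30195×10⁻⁵ = 66.963 K
T = 21.3 + 66.963 = 88.263 °C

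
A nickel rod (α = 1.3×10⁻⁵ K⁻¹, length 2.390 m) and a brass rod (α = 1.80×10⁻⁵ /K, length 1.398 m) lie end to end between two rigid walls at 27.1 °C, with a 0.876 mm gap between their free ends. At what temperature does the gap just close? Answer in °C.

T = 42.7 °C

α₁L₁ = 3.107×10⁻⁵ m/K, α₂L₂ = 2.5164×10⁻⁵ m/K → total 5.6234×10⁻⁵ m/K
ΔT = g/(α₁L₁+α₂L₂) = 8.76×10⁻⁴ / 5.6234×10⁻⁵ = 15.578 K
T = 27.1 + 15.578 = 42.678 °C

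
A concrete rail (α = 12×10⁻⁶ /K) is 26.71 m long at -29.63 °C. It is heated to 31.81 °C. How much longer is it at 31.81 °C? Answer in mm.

ΔL = 19.7 mm

|ΔT| = |31.81 − (-29.63)| = 61.44 K
ΔL = αL₀ΔT = (12×10⁻⁶)(26.71)(61.44) = 1.97×10⁻² m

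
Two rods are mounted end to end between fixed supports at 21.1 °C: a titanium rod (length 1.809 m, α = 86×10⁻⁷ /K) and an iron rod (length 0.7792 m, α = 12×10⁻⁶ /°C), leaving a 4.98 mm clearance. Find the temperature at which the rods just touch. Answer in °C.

T = 221 °C

α₁L₁ = 1.55574×10⁻⁵ m/K, α₂L₂ = 9.3504×10⁻⁶ m/K → total 2.49078×10⁻⁵ m/K
ΔT = g/(α₁L₁+α₂L₂) = 4.98×10⁻³ / 2.49078×10⁻⁵ = 199.94 K
T = 21.1 + 199.94 = 221.04 °C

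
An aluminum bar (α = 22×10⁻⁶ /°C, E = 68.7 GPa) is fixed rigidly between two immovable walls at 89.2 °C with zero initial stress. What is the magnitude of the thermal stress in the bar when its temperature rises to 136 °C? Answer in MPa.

Fully constrained: the free strain ε = αΔT is blocked, so σ = Eε = EαΔT.
|ΔT| = 46.8 K
σ = 68.7×10⁹ × 22×10⁻⁶ × 46.8 = 7.07×10⁷ Pa

σ = 70.7 MPa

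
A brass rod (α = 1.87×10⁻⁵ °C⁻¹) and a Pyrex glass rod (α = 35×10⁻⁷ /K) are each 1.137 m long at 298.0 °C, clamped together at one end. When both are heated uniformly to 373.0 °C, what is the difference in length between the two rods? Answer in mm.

1.30 mm

ΔT = 75.0 K
brass: ΔL = 1.87×10⁻⁵ × 1.137 m × 75.0 = 1.5946×10⁻³ m = 1.5946 mm
Pyrex glass: ΔL = 35×10⁻⁷ × 1.137 m × 75.0 = 2.9846×10⁻⁴ m = 0.29846 mm
difference = 1.5946 − 0.29846 = 1.29614 mm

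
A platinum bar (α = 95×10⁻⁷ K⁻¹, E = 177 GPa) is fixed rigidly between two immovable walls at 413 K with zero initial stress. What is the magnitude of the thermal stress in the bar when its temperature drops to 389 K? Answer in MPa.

σ = 40.4 MPa

Fully constrained: the free strain ε = αΔT is blocked, so σ = Eε = EαΔT.
|ΔT| = 24 K
σ = 177×10⁹ × 95×10⁻⁷ × 24 = 4.04×10⁷ Pa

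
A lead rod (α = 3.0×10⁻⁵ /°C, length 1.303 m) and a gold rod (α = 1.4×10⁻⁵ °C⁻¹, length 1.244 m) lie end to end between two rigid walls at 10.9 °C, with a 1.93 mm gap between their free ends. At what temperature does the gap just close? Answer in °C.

T = 45.1 °C

α₁L₁ = 3.909×10⁻⁵ m/K, α₂L₂ = 1.7416×10⁻⁵ m/K → total 5.6506×10⁻⁵ m/K
ΔT = g/(α₁L₁+α₂L₂) = 1.93×10⁻³ / 5.6506×10⁻⁵ = 34.156 K
T = 10.9 + 34.156 = 45.056 °C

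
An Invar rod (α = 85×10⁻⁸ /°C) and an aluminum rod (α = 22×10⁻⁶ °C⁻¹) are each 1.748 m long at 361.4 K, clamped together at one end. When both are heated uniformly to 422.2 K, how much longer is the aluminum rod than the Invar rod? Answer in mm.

ΔT = 60.8 K
Invar: ΔL = 85×10⁻⁸ × 1.748 m × 60.8 = 9.0337×10⁻⁵ m = 0.090337 mm
aluminum: ΔL = 22×10⁻⁶ × 1.748 m × 60.8 = 2.3381×10⁻³ m = 2.3381 mm
difference = 2.3381 − 0.090337 = 2.247763 mm

2.25 mm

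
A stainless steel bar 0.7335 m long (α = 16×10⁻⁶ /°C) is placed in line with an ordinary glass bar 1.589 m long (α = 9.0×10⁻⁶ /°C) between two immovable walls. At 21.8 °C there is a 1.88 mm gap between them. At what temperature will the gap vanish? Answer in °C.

α₁L₁ = 1.1736×10⁻⁵ m/K, α₂L₂ = 1.4301×10⁻⁵ m/K → total 2.6037×10⁻⁵ m/K
ΔT = g/(α₁L₁+α₂L₂) = 1.88×10⁻³ / 2.6037×10⁻⁵ = 72.205 K
T = 21.8 + 72.205 = 94.005 °C

T = 94.0 °C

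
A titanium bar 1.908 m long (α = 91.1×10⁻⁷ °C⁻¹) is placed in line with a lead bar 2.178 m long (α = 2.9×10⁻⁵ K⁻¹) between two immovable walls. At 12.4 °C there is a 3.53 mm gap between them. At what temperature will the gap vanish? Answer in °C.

Gap closes when ΔL₁ + ΔL₂ = 3.53 mm = 3.53×10⁻³ m
(α₁L₁ + α₂L₂)ΔT = g
α₁L₁ + α₂L₂ = 91.1×10⁻⁷×1.908 + 2.9×10⁻⁵×2.178 = 8.054388×10⁻⁵ m/K
ΔT = 3.53×10⁻³ / 8.054388×10⁻⁵ = 43.827 K
T = 12.4 + 43.827 = 56.227 °C

T = 56.2 °C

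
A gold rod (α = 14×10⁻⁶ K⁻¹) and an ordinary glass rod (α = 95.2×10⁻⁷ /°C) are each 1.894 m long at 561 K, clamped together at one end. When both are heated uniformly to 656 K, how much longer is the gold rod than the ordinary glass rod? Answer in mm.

0.806 mm

ΔT = 95 K
gold: ΔL = 14×10⁻⁶ × 1.894 m × 95 = 2.5190×10⁻³ m = 2.5190 mm
ordinary glass: ΔL = 95.2×10⁻⁷ × 1.894 m × 95 = 1.7129×10⁻³ m = 1.7129 mm
difference = 2.5190 − 1.7129 = 0.8061 mm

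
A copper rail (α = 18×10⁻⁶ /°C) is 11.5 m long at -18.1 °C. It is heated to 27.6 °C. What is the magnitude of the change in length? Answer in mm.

ΔL = 9.46 mm

|ΔT| = |27.6 − (-18.1)| = 45.7 K
ΔL = αL₀ΔT = (18×10⁻⁶)(11.5)(45.7) = 9.46×10⁻³ m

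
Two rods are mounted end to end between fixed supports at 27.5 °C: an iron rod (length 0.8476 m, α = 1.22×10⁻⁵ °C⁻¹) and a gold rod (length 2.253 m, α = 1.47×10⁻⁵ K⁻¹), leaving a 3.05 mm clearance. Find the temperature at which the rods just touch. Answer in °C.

T = 97.7 °C

Gap closes when ΔL₁ + ΔL₂ = 3.05 mm = 3.05×10⁻³ m
(α₁L₁ + α₂L₂)ΔT = g
α₁L₁ + α₂L₂ = 1.22×10⁻⁵×0.8476 + 1.47×10⁻⁵×2.253 = 4.345982×10⁻⁵ m/K
ΔT = 3.05×10⁻³ / 4.345982×10⁻⁵ = 70.180 K
T = 27.5 + 70.180 = 97.680 °C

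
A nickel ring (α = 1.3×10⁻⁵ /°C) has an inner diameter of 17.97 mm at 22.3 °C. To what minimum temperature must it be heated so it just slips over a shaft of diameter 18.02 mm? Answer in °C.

Required Δd = 18.02 − 17.97 = 0.05 mm
Δd = αd₀ΔT ⇒ ΔT = Δd/(αd₀) = 0.05 / (1.3×10⁻⁵ × 17.97) = 214.03 K
T_min = 22.3 + 214.03 = 236.33 °C

T = 236 °C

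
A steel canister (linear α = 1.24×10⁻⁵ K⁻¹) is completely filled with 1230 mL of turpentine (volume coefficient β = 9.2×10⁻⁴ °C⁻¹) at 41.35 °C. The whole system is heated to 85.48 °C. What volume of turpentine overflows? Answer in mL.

The canister also expands: β_container ≈ 3α = 3.72×10⁻⁵ /K
Net overflow = V₀(β_liq − 3α_cont)ΔT
β − 3α = 9.20×10⁻⁴ − 3.72×10⁻⁵ = 8.828×10⁻⁴ /K; ΔT = 44.13 K
ΔV = 1230 × 8.828×10⁻⁴ × 44.13 = 47.9 mL

47.9 mL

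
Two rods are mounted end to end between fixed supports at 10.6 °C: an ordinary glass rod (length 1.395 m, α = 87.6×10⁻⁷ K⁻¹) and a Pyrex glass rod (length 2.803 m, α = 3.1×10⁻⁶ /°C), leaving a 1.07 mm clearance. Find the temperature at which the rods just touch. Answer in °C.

Gap closes when ΔL₁ + ΔL₂ = 1.07 mm = 1.07×10⁻³ m
(α₁L₁ + α₂L₂)ΔT = g
α₁L₁ + α₂L₂ = 87.6×10⁻⁷×1.395 + 3.1×10⁻⁶×2.803 = 2.09095×10⁻⁵ m/K
ΔT = 1.07×10⁻³ / 2.09095×10⁻⁵ = 51.173 K
T = 10.6 + 51.173 = 61.773 °C

T = 61.8 °C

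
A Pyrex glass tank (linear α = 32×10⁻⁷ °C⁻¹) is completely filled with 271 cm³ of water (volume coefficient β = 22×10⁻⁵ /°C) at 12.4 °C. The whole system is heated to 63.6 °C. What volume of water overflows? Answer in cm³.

The tank also expands: β_container ≈ 3α = 9.6×10⁻⁶ /K
Net overflow = V₀(β_liq − 3α_cont)ΔT
β − 3α = 2.20×10⁻⁴ − 9.6×10⁻⁶ = 2.104×10⁻⁴ /K; ΔT = 51.2 K
ΔV = 271 × 2.104×10⁻⁴ × 51.2 = 2.92 cm³

2.92 cm³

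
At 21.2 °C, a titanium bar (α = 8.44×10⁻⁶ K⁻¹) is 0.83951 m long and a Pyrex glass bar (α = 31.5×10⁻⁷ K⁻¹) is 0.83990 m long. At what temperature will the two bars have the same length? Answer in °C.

T = 109.0 °C

L₁(1 + α₁ΔT) = L₂(1 + α₂ΔT) ⇒ ΔT = (L₂ − L₁)/(α₁L₁ − α₂L₂)
L₂ − L₁ = 0.83990 − 0.83951 = 3.90×10⁻⁴ m
α₁L₁ − α₂L₂ = 8.44×10⁻⁶×0.83951 − 31.5×10⁻⁷×0.83990 = 4.4397794×10⁻⁶ m/K
ΔT = 3.90×10⁻⁴ / 4.4397794×10⁻⁶ = 87.842 K
T = 21.2 + 87.842 = 109.042 °C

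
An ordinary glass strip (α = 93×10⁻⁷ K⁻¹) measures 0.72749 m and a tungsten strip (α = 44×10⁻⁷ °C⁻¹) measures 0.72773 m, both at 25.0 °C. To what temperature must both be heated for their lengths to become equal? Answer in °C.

T = 92.35 °C

L₁(1 + α₁ΔT) = L₂(1 + α₂ΔT) ⇒ ΔT = (L₂ − L₁)/(α₁L₁ − α₂L₂)
L₂ − L₁ = 0.72773 − 0.72749 = 2.40×10⁻⁴ m
α₁L₁ − α₂L₂ = 93×10⁻⁷×0.72749 − 44×10⁻⁷×0.72773 = 3.563645×10⁻⁶ m/K
ΔT = 2.40×10⁻⁴ / 3.563645×10⁻⁶ = 67.3468 K
T = 25.0 + 67.3468 = 92.3468 °C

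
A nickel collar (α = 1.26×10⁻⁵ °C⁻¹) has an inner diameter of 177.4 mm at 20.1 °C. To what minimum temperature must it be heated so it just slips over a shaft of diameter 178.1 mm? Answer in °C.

T = 333 °C

Required Δd = 178.1 − 177.4 = 0.7 mm
Δd = αd₀ΔT ⇒ ΔT = Δd/(αd₀) = 0.7 / (1.26×10⁻⁵ × 177.4) = 313.17 K
T_min = 20.1 + 313.17 = 333.27 °C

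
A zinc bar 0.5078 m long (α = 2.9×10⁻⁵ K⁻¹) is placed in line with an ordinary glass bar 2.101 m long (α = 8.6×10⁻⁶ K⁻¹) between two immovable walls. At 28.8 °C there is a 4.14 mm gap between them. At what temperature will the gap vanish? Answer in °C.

Gap closes when ΔL₁ + ΔL₂ = 4.14 mm = 4.14×10⁻³ m
(α₁L₁ + α₂L₂)ΔT = g
α₁L₁ + α₂L₂ = 2.9×10⁻⁵×0.5078 + 8.6×10⁻⁶×2.101 = 3.27948×10⁻⁵ m/K
ΔT = 4.14×10⁻³ / 3.27948×10⁻⁵ = 126.24 K
T = 28.8 + 126.24 = 155.04 °C

T = 155 °C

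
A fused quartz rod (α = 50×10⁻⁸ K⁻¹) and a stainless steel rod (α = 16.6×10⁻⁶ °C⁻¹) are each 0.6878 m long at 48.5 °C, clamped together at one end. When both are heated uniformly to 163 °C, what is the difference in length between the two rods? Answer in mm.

1.27 mm

ΔT = 114.5 K
fused quartz: ΔL = 50×10⁻⁸ × 0.6878 m × 114.5 = 3.9377×10⁻⁵ m = 0.039377 mm
stainless steel: ΔL = 16.6×10⁻⁶ × 0.6878 m × 114.5 = 1.3073×10⁻³ m = 1.3073 mm
difference = 1.3073 − 0.039377 = 1.267923 mm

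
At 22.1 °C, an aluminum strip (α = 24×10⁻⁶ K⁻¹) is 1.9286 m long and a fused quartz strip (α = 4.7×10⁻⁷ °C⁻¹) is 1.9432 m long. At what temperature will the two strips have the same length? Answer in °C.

T = 343.9 °C

L₁(1 + α₁ΔT) = L₂(1 + α₂ΔT) ⇒ ΔT = (L₂ − L₁)/(α₁L₁ − α₂L₂)
L₂ − L₁ = 1.9432 − 1.9286 = 1.46×10⁻² m
α₁L₁ − α₂L₂ = 24×10⁻⁶×1.9286 − 4.7×10⁻⁷×1.9432 = 4.5373096×10⁻⁵ m/K
ΔT = 1.46×10⁻² / 4.5373096×10⁻⁵ = 321.777 K
T = 22.1 + 321.777 = 343.877 °C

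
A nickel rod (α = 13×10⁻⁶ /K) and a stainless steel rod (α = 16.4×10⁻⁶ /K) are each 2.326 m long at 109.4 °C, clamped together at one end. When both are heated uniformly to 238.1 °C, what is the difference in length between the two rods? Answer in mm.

ΔT = 128.7 K
nickel: ΔL = 13×10⁻⁶ × 2.326 m × 128.7 = 3.8916×10⁻³ m = 3.8916 mm
stainless steel: ΔL = 16.4×10⁻⁶ × 2.326 m × 128.7 = 4.9094×10⁻³ m = 4.9094 mm
difference = 4.9094 − 3.8916 = 1.0178 mm

1.02 mm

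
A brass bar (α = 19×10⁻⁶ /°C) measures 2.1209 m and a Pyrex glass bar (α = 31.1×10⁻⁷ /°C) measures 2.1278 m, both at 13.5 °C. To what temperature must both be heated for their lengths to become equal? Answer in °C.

Equal length when α₁L₁ΔT − α₂L₂ΔT = L₂ − L₁ = 6.90×10⁻³ m
α₁L₁ = 4.02971×10⁻⁵, α₂L₂ = 6.617458×10⁻⁶ → Δ(αL) = 3.3679642×10⁻⁵ m/K
ΔT = 6.90×10⁻³ / 3.3679642×10⁻⁵ = 204.872 K, so T = 13.5 + 204.872 = 218.372 °C

T = 218.4 °C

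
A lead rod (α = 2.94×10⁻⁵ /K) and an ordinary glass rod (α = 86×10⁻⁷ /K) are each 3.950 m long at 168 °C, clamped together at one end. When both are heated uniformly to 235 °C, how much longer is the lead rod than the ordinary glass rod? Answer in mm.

ΔT = 67 K
lead: ΔL = 2.94×10⁻⁵ × 3.950 m × 67 = 7.7807×10⁻³ m = 7.7807 mm
ordinary glass: ΔL = 86×10⁻⁷ × 3.950 m × 67 = 2.2760×10⁻³ m = 2.2760 mm
difference = 7.7807 − 2.2760 = 5.5047 mm

5.50 mm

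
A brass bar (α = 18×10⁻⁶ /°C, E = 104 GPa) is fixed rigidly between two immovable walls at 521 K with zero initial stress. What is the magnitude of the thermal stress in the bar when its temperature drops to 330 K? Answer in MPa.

σ = 358 MPa

Fully constrained: the free strain ε = αΔT is blocked, so σ = Eε = EαΔT.
|ΔT| = 191 K
σ = 104×10⁹ × 18×10⁻⁶ × 191 = 3.58×10⁸ Pa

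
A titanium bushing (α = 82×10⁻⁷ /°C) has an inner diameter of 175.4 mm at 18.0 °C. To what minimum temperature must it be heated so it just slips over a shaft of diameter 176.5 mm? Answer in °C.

T = 783 °C

Required Δd = 176.5 − 175.4 = 1.1 mm
Δd = αd₀ΔT ⇒ ΔT = Δd/(αd₀) = 1.1 / (82×10⁻⁷ × 175.4) = 764.80 K
T_min = 18.0 + 764.80 = 782.80 °C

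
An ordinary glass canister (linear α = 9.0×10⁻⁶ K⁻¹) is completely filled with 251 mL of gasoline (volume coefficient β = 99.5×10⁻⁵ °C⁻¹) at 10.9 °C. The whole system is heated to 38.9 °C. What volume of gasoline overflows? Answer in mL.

The canister also expands: β_container ≈ 3α = 2.7×10⁻⁵ /K
Net overflow = V₀(β_liq − 3α_cont)ΔT
β − 3α = 9.95×10⁻⁴ − 2.7×10⁻⁵ = 9.68×10⁻⁴ /K; ΔT = 28.0 K
ΔV = 251 × 9.68×10⁻⁴ × 28.0 = 6.80 mL

6.80 mL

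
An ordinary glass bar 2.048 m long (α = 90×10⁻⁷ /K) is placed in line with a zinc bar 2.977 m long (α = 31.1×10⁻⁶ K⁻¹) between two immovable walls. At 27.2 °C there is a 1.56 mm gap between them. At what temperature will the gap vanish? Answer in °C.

α₁L₁ = 1.8432×10⁻⁵ m/K, α₂L₂ = 9.25847×10⁻⁵ m/K → total 1.110167×10⁻⁴ m/K
ΔT = g/(α₁L₁+α₂L₂) = 1.56×10⁻³ / 1.110167×10⁻⁴ = 14.052 K
T = 27.2 + 14.052 = 41.252 °C

T = 41.3 °C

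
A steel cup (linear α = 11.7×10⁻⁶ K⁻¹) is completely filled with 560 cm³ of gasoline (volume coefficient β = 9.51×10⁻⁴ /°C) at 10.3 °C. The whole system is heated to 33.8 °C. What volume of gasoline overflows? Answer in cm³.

12.1 cm³

The cup also expands: β_container ≈ 3α = 3.51×10⁻⁵ /K
Net overflow = V₀(β_liq − 3α_cont)ΔT
β − 3α = 9.51×10⁻⁴ − 3.51×10⁻⁵ = 9.159×10⁻⁴ /K; ΔT = 23.5 K
ΔV = 560 × 9.159×10⁻⁴ × 23.5 = 12.1 cm³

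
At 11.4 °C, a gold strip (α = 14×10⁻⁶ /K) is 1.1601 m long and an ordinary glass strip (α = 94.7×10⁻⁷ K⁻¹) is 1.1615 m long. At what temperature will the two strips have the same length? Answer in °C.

T = 278.5 °C

L₁(1 + α₁ΔT) = L₂(1 + α₂ΔT) ⇒ ΔT = (L₂ − L₁)/(α₁L₁ − α₂L₂)
L₂ − L₁ = 1.1615 − 1.1601 = 1.40×10⁻³ m
α₁L₁ − α₂L₂ = 14×10⁻⁶×1.1601 − 94.7×10⁻⁷×1.1615 = 5.241995×10⁻⁶ m/K
ΔT = 1.40×10⁻³ / 5.241995×10⁻⁶ = 267.074 K
T = 11.4 + 267.074 = 278.474 °C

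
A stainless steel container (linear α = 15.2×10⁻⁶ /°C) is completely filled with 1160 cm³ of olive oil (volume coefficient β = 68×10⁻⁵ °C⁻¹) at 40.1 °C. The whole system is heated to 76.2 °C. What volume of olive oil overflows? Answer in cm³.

26.6 cm³

The container also expands: β_container ≈ 3α = 4.56×10⁻⁵ /K
Net overflow = V₀(β_liq − 3α_cont)ΔT
β − 3α = 6.80×10⁻⁴ − 4.56×10⁻⁵ = 6.344×10⁻⁴ /K; ΔT = 36.1 K
ΔV = 1160 × 6.344×10⁻⁴ × 36.1 = 26.6 cm³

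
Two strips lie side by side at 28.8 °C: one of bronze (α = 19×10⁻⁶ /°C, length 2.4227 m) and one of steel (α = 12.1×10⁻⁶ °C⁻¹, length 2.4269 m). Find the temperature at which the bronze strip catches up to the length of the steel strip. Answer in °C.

T = 280.8 °C

L₁(1 + α₁ΔT) = L₂(1 + α₂ΔT) ⇒ ΔT = (L₂ − L₁)/(α₁L₁ − α₂L₂)
L₂ − L₁ = 2.4269 − 2.4227 = 4.20×10⁻³ m
α₁L₁ − α₂L₂ = 19×10⁻⁶×2.4227 − 12.1×10⁻⁶×2.4269 = 1.666581×10⁻⁵ m/K
ΔT = 4.20×10⁻³ / 1.666581×10⁻⁵ = 252.013 K
T = 28.8 + 252.013 = 280.813 °C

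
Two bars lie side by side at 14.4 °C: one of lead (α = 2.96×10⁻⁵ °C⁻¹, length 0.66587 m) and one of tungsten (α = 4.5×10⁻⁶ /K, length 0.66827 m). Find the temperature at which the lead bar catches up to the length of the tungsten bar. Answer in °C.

T = 158.1 °C

L₁(1 + α₁ΔT) = L₂(1 + α₂ΔT) ⇒ ΔT = (L₂ − L₁)/(α₁L₁ − α₂L₂)
L₂ − L₁ = 0.66827 − 0.66587 = 2.40×10⁻³ m
α₁L₁ − α₂L₂ = 2.96×10⁻⁵×0.66587 − 4.5×10⁻⁶×0.66827 = 1.6702537×10⁻⁵ m/K
ΔT = 2.40×10⁻³ / 1.6702537×10⁻⁵ = 143.691 K
T = 14.4 + 143.691 = 158.091 °C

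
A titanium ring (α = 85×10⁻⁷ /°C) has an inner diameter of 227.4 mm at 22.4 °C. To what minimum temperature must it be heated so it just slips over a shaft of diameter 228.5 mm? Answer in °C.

Required Δd = 228.5 − 227.4 = 1.1 mm
Δd = αd₀ΔT ⇒ ΔT = Δd/(αd₀) = 1.1 / (85×10⁻⁷ × 227.4) = 569.09 K
T_min = 22.4 + 569.09 = 591.49 °C

T = 591 °C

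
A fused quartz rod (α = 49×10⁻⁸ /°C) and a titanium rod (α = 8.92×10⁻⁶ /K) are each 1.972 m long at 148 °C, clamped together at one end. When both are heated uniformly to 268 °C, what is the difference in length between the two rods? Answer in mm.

ΔT = 120 K
fused quartz: ΔL = 49×10⁻⁸ × 1.972 m × 120 = 1.1595×10⁻⁴ m = 0.11595 mm
titanium: ΔL = 8.92×10⁻⁶ × 1.972 m × 120 = 2.1108×10⁻³ m = 2.1108 mm
difference = 2.1108 − 0.11595 = 1.99485 mm

1.99 mm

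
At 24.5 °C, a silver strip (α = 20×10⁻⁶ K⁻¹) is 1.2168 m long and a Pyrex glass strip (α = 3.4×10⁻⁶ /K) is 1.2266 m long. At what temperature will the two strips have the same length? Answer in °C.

L₁(1 + α₁ΔT) = L₂(1 + α₂ΔT) ⇒ ΔT = (L₂ − L₁)/(α₁L₁ − α₂L₂)
L₂ − L₁ = 1.2266 − 1.2168 = 9.80×10⁻³ m
α₁L₁ − α₂L₂ = 20×10⁻⁶×1.2168 − 3.4×10⁻⁶×1.2266 = 2.016556×10⁻⁵ m/K
ΔT = 9.80×10⁻³ / 2.016556×10⁻⁵ = 485.977 K
T = 24.5 + 485.977 = 510.477 °C

T = 510.5 °C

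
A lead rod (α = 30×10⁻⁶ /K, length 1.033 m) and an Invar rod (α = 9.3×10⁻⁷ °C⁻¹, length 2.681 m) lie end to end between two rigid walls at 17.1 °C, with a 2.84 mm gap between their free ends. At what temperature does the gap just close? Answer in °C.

T = 102 °C

α₁L₁ = 3.099×10⁻⁵ m/K, α₂L₂ = 2.49333×10⁻⁶ m/K → total 3.348333×10⁻⁵ m/K
ΔT = g/(α₁L₁+α₂L₂) = 2.84×10⁻³ / 3.348333×10⁻⁵ = 84.82 K
T = 17.1 + 84.82 = 101.92 °C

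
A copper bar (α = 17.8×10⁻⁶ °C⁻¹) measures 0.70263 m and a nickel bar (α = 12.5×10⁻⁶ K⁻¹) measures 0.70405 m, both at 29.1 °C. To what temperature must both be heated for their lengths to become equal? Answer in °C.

L₁(1 + α₁ΔT) = L₂(1 + α₂ΔT) ⇒ ΔT = (L₂ − L₁)/(α₁L₁ − α₂L₂)
L₂ − L₁ = 0.70405 − 0.70263 = 1.42×10⁻³ m
α₁L₁ − α₂L₂ = 17.8×10⁻⁶×0.70263 − 12.5×10⁻⁶×0.70405 = 3.706189×10⁻⁶ m/K
ΔT = 1.42×10⁻³ / 3.706189×10⁻⁶ = 383.143 K
T = 29.1 + 383.143 = 412.243 °C

T = 412.2 °C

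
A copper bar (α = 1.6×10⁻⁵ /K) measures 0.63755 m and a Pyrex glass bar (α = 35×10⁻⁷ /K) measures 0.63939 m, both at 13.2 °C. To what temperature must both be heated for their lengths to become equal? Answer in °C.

L₁(1 + α₁ΔT) = L₂(1 + α₂ΔT) ⇒ ΔT = (L₂ − L₁)/(α₁L₁ − α₂L₂)
L₂ − L₁ = 0.63939 − 0.63755 = 1.84×10⁻³ m
α₁L₁ − α₂L₂ = 1.6×10⁻⁵×0.63755 − 35×10⁻⁷×0.63939 = 7.962935×10⁻⁶ m/K
ΔT = 1.84×10⁻³ / 7.962935×10⁻⁶ = 231.071 K
T = 13.2 + 231.071 = 244.271 °C

T = 244.3 °C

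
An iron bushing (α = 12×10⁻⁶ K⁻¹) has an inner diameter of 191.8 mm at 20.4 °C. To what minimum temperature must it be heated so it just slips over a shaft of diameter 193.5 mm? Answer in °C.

Required Δd = 193.5 − 191.8 = 1.7 mm
Δd = αd₀ΔT ⇒ ΔT = Δd/(αd₀) = 1.7 / (12×10⁻⁶ × 191.8) = 738.62 K
T_min = 20.4 + 738.62 = 759.02 °C

T = 759 °C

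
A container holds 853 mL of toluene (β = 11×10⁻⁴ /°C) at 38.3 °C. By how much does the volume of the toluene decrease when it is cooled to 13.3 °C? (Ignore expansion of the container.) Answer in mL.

ΔV = 23.5 mL

|ΔT| = |13.3 − 38.3| = 25.0 K
ΔV = βV₀ΔT = (11×10⁻⁴)(853)(25.0) = 23.5 mL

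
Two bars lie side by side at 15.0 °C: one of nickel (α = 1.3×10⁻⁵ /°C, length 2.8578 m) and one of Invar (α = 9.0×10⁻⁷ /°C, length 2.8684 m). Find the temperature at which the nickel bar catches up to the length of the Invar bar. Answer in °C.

T = 321.6 °C

L₁(1 + α₁ΔT) = L₂(1 + α₂ΔT) ⇒ ΔT = (L₂ − L₁)/(α₁L₁ − α₂L₂)
L₂ − L₁ = 2.8684 − 2.8578 = 1.06×10⁻² m
α₁L₁ − α₂L₂ = 1.3×10⁻⁵×2.8578 − 9.0×10⁻⁷×2.8684 = 3.456984×10⁻⁵ m/K
ΔT = 1.06×10⁻² / 3.456984×10⁻⁵ = 306.626 K
T = 15.0 + 306.626 = 321.626 °C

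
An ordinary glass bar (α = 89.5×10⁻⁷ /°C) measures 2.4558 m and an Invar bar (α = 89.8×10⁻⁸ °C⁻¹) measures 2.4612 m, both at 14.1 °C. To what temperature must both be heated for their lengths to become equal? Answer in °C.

L₁(1 + α₁ΔT) = L₂(1 + α₂ΔT) ⇒ ΔT = (L₂ − L₁)/(α₁L₁ − α₂L₂)
L₂ − L₁ = 2.4612 − 2.4558 = 5.40×10⁻³ m
α₁L₁ − α₂L₂ = 89.5×10⁻⁷×2.4558 − 89.8×10⁻⁸×2.4612 = 1.97692524×10⁻⁵ m/K
ΔT = 5.40×10⁻³ / 1.97692524×10⁻⁵ = 273.151 K
T = 14.1 + 273.151 = 287.251 °C

T = 287.3 °C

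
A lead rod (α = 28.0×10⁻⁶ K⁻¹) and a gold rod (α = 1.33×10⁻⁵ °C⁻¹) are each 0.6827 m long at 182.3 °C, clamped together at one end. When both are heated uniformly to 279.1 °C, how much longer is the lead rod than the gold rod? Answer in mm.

ΔT = 96.8 K
lead: ΔL = 28.0×10⁻⁶ × 0.6827 m × 96.8 = 1.8504×10⁻³ m = 1.8504 mm
gold: ΔL = 1.33×10⁻⁵ × 0.6827 m × 96.8 = 8.7894×10⁻⁴ m = 0.87894 mm
difference = 1.8504 − 0.87894 = 0.97146 mm

0.971 mm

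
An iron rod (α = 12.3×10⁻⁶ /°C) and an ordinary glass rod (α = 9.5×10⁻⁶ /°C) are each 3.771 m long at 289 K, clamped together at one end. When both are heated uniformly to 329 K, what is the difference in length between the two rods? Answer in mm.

ΔT = 40 K
iron: ΔL = 12.3×10⁻⁶ × 3.771 m × 40 = 1.8553×10⁻³ m = 1.8553 mm
ordinary glass: ΔL = 9.5×10⁻⁶ × 3.771 m × 40 = 1.4330×10⁻³ m = 1.4330 mm
difference = 1.8553 − 1.4330 = 0.4223 mm

0.422 mm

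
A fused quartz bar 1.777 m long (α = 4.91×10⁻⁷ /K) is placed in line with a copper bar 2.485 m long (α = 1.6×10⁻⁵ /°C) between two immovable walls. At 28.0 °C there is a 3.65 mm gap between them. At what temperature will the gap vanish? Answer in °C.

T = 118 °C

Gap closes when ΔL₁ + ΔL₂ = 3.65 mm = 3.65×10⁻³ m
(α₁L₁ + α₂L₂)ΔT = g
α₁L₁ + α₂L₂ = 4.91×10⁻⁷×1.777 + 1.6×10⁻⁵×2.485 = 4.0632507×10⁻⁵ m/K
ΔT = 3.65×10⁻³ / 4.0632507×10⁻⁵ = 89.83 K
T = 28.0 + 89.83 = 117.83 °C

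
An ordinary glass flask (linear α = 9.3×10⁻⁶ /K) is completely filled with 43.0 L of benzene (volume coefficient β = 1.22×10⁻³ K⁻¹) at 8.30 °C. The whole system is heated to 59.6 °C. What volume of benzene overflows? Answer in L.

2.63 L

The flask also expands: β_container ≈ 3α = 2.79×10⁻⁵ /K
Net overflow = V₀(β_liq − 3α_cont)ΔT
β − 3α = 1.22×10⁻³ − 2.79×10⁻⁵ = 1.1921×10⁻³ /K; ΔT = 51.30 K
ΔV = 43.0 × 1.1921×10⁻³ × 51.30 = 2.63 L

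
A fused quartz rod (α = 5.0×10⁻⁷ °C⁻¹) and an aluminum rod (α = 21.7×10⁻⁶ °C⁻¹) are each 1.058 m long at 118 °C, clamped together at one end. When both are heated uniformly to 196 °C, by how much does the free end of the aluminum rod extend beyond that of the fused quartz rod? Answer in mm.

1.75 mm

ΔT = 78 K
fused quartz: ΔL = 5.0×10⁻⁷ × 1.058 m × 78 = 4.1262×10⁻⁵ m = 0.041262 mm
aluminum: ΔL = 21.7×10⁻⁶ × 1.058 m × 78 = 1.7908×10⁻³ m = 1.7908 mm
difference = 1.7908 − 0.041262 = 1.749538 mm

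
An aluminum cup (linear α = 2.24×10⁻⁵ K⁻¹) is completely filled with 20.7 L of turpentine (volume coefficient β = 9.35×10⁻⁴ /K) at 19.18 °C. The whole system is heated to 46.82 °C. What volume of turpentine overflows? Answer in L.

The cup also expands: β_container ≈ 3α = 6.72×10⁻⁵ /K
Net overflow = V₀(β_liq − 3α_cont)ΔT
β − 3α = 9.35×10⁻⁴ − 6.72×10⁻⁵ = 8.678×10⁻⁴ /K; ΔT = 27.64 K
ΔV = 20.7 × 8.678×10⁻⁴ × 27.64 = 0.497 L

0.497 L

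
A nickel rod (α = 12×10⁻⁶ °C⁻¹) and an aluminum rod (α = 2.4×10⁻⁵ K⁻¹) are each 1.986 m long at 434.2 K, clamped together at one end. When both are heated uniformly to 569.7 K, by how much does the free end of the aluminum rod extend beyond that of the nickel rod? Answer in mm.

ΔT = 135.5 K
nickel: ΔL = 12×10⁻⁶ × 1.986 m × 135.5 = 3.2292×10⁻³ m = 3.2292 mm
aluminum: ΔL = 2.4×10⁻⁵ × 1.986 m × 135.5 = 6.4585×10⁻³ m = 6.4585 mm
difference = 6.4585 − 3.2292 = 3.2293 mm

3.23 mm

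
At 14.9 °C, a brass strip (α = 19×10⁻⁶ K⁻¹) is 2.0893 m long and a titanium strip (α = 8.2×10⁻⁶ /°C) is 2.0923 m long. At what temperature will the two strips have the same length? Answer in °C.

L₁(1 + α₁ΔT) = L₂(1 + α₂ΔT) ⇒ ΔT = (L₂ − L₁)/(α₁L₁ − α₂L₂)
L₂ − L₁ = 2.0923 − 2.0893 = 3.00×10⁻³ m
α₁L₁ − α₂L₂ = 19×10⁻⁶×2.0893 − 8.2×10⁻⁶×2.0923 = 2.253984×10⁻⁵ m/K
ΔT = 3.00×10⁻³ / 2.253984×10⁻⁵ = 133.098 K
T = 14.9 + 133.098 = 147.998 °C

T = 148.0 °C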